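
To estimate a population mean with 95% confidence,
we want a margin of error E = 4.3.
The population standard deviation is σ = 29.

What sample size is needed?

Answer: n = 175

Derivation:
z_0.025 = 1.960
n = (z×σ/E)² = (1.960×29/4.3)²
n = 174.7315
Round up: n = 175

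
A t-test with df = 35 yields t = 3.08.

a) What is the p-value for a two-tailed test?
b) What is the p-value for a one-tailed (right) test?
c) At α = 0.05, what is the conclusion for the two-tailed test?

Using t-distribution with df = 35:
a) Two-tailed: p = 2×P(T > 3.08) = 0.0040
b) One-tailed: p = P(T > 3.08) = 0.0020
c) 0.0040 < 0.05, reject H₀

Answer: a) 0.0040, b) 0.0020, c) reject H₀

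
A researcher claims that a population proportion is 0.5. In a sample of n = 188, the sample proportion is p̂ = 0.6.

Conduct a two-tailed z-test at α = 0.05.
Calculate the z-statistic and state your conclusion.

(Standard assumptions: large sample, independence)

H₀: p = 0.5, H₁: p ≠ 0.5
Standard error: SE = √(p₀(1-p₀)/n) = √(0.5×0.5/188) = 0.036466
z-statistic: z = (p̂ - p₀)/SE = (0.6 - 0.5)/0.036466 = 2.7423
Critical value: z_0.025 = ±1.960
p-value = 0.0061
Decision: reject H₀ at α = 0.05

Answer: z = 2.7423, reject H₀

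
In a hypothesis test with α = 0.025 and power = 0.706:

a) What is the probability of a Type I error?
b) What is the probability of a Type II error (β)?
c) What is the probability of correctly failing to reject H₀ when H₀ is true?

a) Type I error probability = α = 0.025
b) Power = P(reject H₀ | H₁ true) = 1 - β = 0.706, so Type II error probability = β = 1 - Power = 0.294
c) P(fail to reject H₀ | H₀ true) = 1 - α = 0.975

Answer: a) 0.025, b) 0.294, c) 0.975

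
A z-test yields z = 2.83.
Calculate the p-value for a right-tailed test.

Answer: p-value ≈ 0.0023

Derivation:
For z = 2.83:
p = P(Z > 2.83) = 1 - Φ(2.83) = 0.0023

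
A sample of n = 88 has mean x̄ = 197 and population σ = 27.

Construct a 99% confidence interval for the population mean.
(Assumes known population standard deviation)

Confidence level: 99%, α = 0.01
z_0.005 = 2.576
SE = σ/√n = 27/√88 = 2.8782
Margin of error = 2.576 × 2.8782 = 7.4142
CI: x̄ ± margin = 197 ± 7.4142
CI: (189.5858, 204.4142)

Answer: (189.5858, 204.4142)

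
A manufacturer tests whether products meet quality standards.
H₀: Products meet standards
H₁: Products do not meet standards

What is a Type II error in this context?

Answer: Accepting products as meeting standards when they don't

Derivation:
Type I error: rejecting H₀ when it is actually true (false positive).
Type II error: failing to reject H₀ when H₁ is actually true (false negative).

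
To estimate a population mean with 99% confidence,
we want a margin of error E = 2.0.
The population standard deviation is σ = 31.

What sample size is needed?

Answer: n = 1595

Derivation:
z_0.005 = 2.576
n = (z×σ/E)² = (2.576×31/2.0)²
n = 1594.2452
Round up: n = 1595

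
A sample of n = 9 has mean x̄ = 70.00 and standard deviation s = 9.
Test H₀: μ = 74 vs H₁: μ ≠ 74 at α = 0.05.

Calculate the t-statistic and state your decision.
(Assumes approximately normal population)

df = n - 1 = 8
SE = s/√n = 9/√9 = 3.0000
t = (x̄ - μ₀)/SE = (70.00 - 74)/3.0000 = -1.3333
Critical value: t_{0.025,8} = ±2.306
p-value ≈ 0.2191
Decision: fail to reject H₀

Answer: t = -1.3333, fail to reject H₀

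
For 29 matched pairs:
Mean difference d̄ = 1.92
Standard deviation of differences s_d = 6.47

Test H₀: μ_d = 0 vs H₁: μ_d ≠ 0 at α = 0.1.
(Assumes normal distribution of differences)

df = n - 1 = 28
SE = s_d/√n = 6.47/√29 = 1.2014
t = d̄/SE = 1.92/1.2014 = 1.5981
Critical value: t_{0.05,28} = ±1.701
p-value ≈ 0.1212
Decision: fail to reject H₀

Answer: t = 1.5981, fail to reject H₀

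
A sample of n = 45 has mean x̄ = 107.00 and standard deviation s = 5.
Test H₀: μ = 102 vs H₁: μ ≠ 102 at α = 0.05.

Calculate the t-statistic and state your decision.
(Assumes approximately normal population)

Answer: t = 6.7078, reject H₀

Derivation:
df = n - 1 = 44
SE = s/√n = 5/√45 = 0.7454
t = (x̄ - μ₀)/SE = (107.00 - 102)/0.7454 = 6.7078
Critical value: t_{0.025,44} = ±2.015
p-value < 0.0001
Decision: reject H₀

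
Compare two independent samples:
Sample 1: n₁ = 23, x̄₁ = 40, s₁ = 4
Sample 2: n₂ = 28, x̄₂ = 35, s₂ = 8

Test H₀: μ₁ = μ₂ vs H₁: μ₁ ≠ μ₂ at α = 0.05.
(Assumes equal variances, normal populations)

Pooled variance: s²_p = [22×4² + 27×8²]/(49) = 42.4490
s_p = 6.5153
SE = s_p×√(1/n₁ + 1/n₂) = 6.5153×√(1/23 + 1/28) = 1.8335
t = (x̄₁ - x̄₂)/SE = (40 - 35)/1.8335 = 2.7270
df = 49, t-critical = ±2.010
Decision: reject H₀

Answer: t = 2.7270, reject H₀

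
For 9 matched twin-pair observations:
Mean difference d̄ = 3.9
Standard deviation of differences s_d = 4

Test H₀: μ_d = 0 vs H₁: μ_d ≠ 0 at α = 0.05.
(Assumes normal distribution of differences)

Answer: t = 2.9251, reject H₀

Derivation:
df = n - 1 = 8
SE = s_d/√n = 4/√9 = 1.3333
t = d̄/SE = 3.9/1.3333 = 2.9251
Critical value: t_{0.025,8} = ±2.306
p-value ≈ 0.0191
Decision: reject H₀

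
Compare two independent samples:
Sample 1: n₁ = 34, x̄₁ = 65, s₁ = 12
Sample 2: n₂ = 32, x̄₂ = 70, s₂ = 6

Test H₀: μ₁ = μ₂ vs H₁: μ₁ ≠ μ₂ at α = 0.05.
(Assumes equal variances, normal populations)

Pooled variance: s²_p = [33×12² + 31×6²]/(64) = 91.6875
s_p = 9.5754
SE = s_p×√(1/n₁ + 1/n₂) = 9.5754×√(1/34 + 1/32) = 2.3584
t = (x̄₁ - x̄₂)/SE = (65 - 70)/2.3584 = -2.1201
df = 64, t-critical = ±1.998
Decision: reject H₀

Answer: t = -2.1201, reject H₀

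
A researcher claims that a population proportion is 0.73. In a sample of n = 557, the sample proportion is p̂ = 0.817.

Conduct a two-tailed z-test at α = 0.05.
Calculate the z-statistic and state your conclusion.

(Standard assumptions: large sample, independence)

H₀: p = 0.73, H₁: p ≠ 0.73
Standard error: SE = √(p₀(1-p₀)/n) = √(0.73×0.27/557) = 0.018811
z-statistic: z = (p̂ - p₀)/SE = (0.817 - 0.73)/0.018811 = 4.6250
Critical value: z_0.025 = ±1.960
p-value < 0.0001
Decision: reject H₀ at α = 0.05

Answer: z = 4.6250, reject H₀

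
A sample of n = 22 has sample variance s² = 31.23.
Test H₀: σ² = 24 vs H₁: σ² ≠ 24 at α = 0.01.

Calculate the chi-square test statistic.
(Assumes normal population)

Answer: χ² = 27.3263, fail to reject H₀

Derivation:
df = n - 1 = 21
χ² = (n-1)s²/σ₀² = 21×31.23/24 = 27.3263
Critical values: χ²_{0.995,21} = 8.034, χ²_{0.005,21} = 41.401
Rejection region: χ² < 8.034 or χ² > 41.401
Decision: fail to reject H₀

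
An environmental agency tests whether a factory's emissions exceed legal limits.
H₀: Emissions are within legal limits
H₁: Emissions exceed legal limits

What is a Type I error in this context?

A Type I error (probability α) occurs when we reject a true H₀.
A Type II error (probability β) occurs when we fail to reject a false H₀.

Answer: Citing a compliant factory for excess emissions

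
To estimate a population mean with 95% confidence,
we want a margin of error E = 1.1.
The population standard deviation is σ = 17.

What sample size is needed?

Answer: n = 918

Derivation:
z_0.025 = 1.960
n = (z×σ/E)² = (1.960×17/1.1)²
n = 917.5392
Round up: n = 918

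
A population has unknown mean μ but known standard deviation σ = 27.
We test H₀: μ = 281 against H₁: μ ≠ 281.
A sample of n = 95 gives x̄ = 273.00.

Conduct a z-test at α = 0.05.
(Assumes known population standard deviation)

Answer: z = -2.8880, reject H₀

Derivation:
Standard error: SE = σ/√n = 27/√95 = 2.7701
z-statistic: z = (x̄ - μ₀)/SE = (273.00 - 281)/2.7701 = -2.8880
Critical value: ±1.960
p-value = 0.0039
Decision: reject H₀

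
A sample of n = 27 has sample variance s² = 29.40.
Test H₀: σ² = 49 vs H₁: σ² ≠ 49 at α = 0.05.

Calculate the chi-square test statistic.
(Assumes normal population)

Answer: χ² = 15.6000, fail to reject H₀

Derivation:
df = n - 1 = 26
χ² = (n-1)s²/σ₀² = 26×29.40/49 = 15.6000
Critical values: χ²_{0.975,26} = 13.844, χ²_{0.025,26} = 41.923
Rejection region: χ² < 13.844 or χ² > 41.923
Decision: fail to reject H₀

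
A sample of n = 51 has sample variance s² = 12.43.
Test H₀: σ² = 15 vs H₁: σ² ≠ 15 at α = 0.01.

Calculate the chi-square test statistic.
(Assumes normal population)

Answer: χ² = 41.4333, fail to reject H₀

Derivation:
df = n - 1 = 50
χ² = (n-1)s²/σ₀² = 50×12.43/15 = 41.4333
Critical values: χ²_{0.995,50} = 27.991, χ²_{0.005,50} = 79.490
Rejection region: χ² < 27.991 or χ² > 79.490
Decision: fail to reject H₀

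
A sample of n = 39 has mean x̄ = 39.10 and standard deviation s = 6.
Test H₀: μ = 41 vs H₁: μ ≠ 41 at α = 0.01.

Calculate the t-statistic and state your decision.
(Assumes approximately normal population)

Answer: t = -1.9775, fail to reject H₀

Derivation:
df = n - 1 = 38
SE = s/√n = 6/√39 = 0.9608
t = (x̄ - μ₀)/SE = (39.10 - 41)/0.9608 = -1.9775
Critical value: t_{0.005,38} = ±2.712
p-value ≈ 0.0553
Decision: fail to reject H₀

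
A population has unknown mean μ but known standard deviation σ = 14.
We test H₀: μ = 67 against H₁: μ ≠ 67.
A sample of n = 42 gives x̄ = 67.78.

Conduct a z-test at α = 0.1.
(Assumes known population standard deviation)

Standard error: SE = σ/√n = 14/√42 = 2.1602
z-statistic: z = (x̄ - μ₀)/SE = (67.78 - 67)/2.1602 = 0.3611
Critical value: ±1.645
p-value = 0.7180
Decision: fail to reject H₀

Answer: z = 0.3611, fail to reject H₀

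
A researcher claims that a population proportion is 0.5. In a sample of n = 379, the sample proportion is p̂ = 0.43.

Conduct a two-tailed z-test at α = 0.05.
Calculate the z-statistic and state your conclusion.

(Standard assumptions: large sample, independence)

H₀: p = 0.5, H₁: p ≠ 0.5
Standard error: SE = √(p₀(1-p₀)/n) = √(0.5×0.5/379) = 0.025683
z-statistic: z = (p̂ - p₀)/SE = (0.43 - 0.5)/0.025683 = -2.7255
Critical value: z_0.025 = ±1.960
p-value = 0.0064
Decision: reject H₀ at α = 0.05

Answer: z = -2.7255, reject H₀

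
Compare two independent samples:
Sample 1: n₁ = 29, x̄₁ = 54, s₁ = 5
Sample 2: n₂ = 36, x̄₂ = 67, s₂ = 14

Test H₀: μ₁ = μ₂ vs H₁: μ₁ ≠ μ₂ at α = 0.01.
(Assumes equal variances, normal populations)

Pooled variance: s²_p = [28×5² + 35×14²]/(63) = 120.0000
s_p = 10.9545
SE = s_p×√(1/n₁ + 1/n₂) = 10.9545×√(1/29 + 1/36) = 2.7334
t = (x̄₁ - x̄₂)/SE = (54 - 67)/2.7334 = -4.7560
df = 63, t-critical = ±2.656
Decision: reject H₀

Answer: t = -4.7560, reject H₀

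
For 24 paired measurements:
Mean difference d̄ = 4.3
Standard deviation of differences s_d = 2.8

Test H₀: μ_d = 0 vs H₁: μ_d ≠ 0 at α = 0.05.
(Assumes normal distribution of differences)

df = n - 1 = 23
SE = s_d/√n = 2.8/√24 = 0.5715
t = d̄/SE = 4.3/0.5715 = 7.5241
Critical value: t_{0.025,23} = ±2.069
p-value < 0.0001
Decision: reject H₀

Answer: t = 7.5241, reject H₀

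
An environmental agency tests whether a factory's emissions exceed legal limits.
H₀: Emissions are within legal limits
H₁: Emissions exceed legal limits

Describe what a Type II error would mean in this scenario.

Type I error (α): Rejecting H₀ when H₀ is true
Type II error (β): Failing to reject H₀ when H₁ is true

Answer: Failing to cite a factory whose emissions actually exceed the limit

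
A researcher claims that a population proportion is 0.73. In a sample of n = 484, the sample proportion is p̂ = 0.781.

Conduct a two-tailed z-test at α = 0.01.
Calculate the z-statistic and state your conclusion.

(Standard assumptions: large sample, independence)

H₀: p = 0.73, H₁: p ≠ 0.73
Standard error: SE = √(p₀(1-p₀)/n) = √(0.73×0.27/484) = 0.020180
z-statistic: z = (p̂ - p₀)/SE = (0.781 - 0.73)/0.020180 = 2.5273
Critical value: z_0.005 = ±2.576
p-value = 0.0115
Decision: fail to reject H₀ at α = 0.01

Answer: z = 2.5273, fail to reject H₀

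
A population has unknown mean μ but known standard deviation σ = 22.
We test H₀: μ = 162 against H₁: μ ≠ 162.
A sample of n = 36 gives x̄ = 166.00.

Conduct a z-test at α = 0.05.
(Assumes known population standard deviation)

Standard error: SE = σ/√n = 22/√36 = 3.6667
z-statistic: z = (x̄ - μ₀)/SE = (166.00 - 162)/3.6667 = 1.0909
Critical value: ±1.960
p-value = 0.2753
Decision: fail to reject H₀

Answer: z = 1.0909, fail to reject H₀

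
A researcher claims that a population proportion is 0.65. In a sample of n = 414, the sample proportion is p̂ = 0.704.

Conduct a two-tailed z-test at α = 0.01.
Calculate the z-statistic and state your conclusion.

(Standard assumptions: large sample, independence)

H₀: p = 0.65, H₁: p ≠ 0.65
Standard error: SE = √(p₀(1-p₀)/n) = √(0.65×0.35/414) = 0.023442
z-statistic: z = (p̂ - p₀)/SE = (0.704 - 0.65)/0.023442 = 2.3036
Critical value: z_0.005 = ±2.576
p-value = 0.0212
Decision: fail to reject H₀ at α = 0.01

Answer: z = 2.3036, fail to reject H₀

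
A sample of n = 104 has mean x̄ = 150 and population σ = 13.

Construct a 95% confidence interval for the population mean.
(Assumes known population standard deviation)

Answer: (147.5014, 152.4986)

Derivation:
Confidence level: 95%, α = 0.05
z_0.025 = 1.960
SE = σ/√n = 13/√104 = 1.2748
Margin of error = 1.960 × 1.2748 = 2.4986
CI: x̄ ± margin = 150 ± 2.4986
CI: (147.5014, 152.4986)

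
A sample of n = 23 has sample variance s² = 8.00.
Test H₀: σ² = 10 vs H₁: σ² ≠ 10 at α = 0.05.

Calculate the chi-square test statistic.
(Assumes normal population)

Answer: χ² = 17.6000, fail to reject H₀

Derivation:
df = n - 1 = 22
χ² = (n-1)s²/σ₀² = 22×8.00/10 = 17.6000
Critical values: χ²_{0.975,22} = 10.982, χ²_{0.025,22} = 36.781
Rejection region: χ² < 10.982 or χ² > 36.781
Decision: fail to reject H₀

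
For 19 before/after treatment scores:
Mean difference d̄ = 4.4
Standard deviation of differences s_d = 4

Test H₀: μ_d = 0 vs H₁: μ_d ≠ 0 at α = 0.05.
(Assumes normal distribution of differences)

df = n - 1 = 18
SE = s_d/√n = 4/√19 = 0.9177
t = d̄/SE = 4.4/0.9177 = 4.7946
Critical value: t_{0.025,18} = ±2.101
p-value ≈ 0.0001
Decision: reject H₀

Answer: t = 4.7946, reject H₀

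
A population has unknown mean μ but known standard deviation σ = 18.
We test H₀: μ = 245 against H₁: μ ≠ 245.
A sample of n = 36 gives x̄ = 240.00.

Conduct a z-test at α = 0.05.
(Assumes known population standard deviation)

Standard error: SE = σ/√n = 18/√36 = 3.0000
z-statistic: z = (x̄ - μ₀)/SE = (240.00 - 245)/3.0000 = -1.6667
Critical value: ±1.960
p-value = 0.0956
Decision: fail to reject H₀

Answer: z = -1.6667, fail to reject H₀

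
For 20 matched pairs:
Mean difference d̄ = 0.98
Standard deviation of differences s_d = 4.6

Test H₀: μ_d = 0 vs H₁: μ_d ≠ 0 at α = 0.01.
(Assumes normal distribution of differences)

Answer: t = 0.9528, fail to reject H₀

Derivation:
df = n - 1 = 19
SE = s_d/√n = 4.6/√20 = 1.0286
t = d̄/SE = 0.98/1.0286 = 0.9528
Critical value: t_{0.005,19} = ±2.861
p-value ≈ 0.3527
Decision: fail to reject H₀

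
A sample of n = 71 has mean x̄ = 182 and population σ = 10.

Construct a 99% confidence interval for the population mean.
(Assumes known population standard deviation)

Confidence level: 99%, α = 0.01
z_0.005 = 2.576
SE = σ/√n = 10/√71 = 1.1868
Margin of error = 2.576 × 1.1868 = 3.0572
CI: x̄ ± margin = 182 ± 3.0572
CI: (178.9428, 185.0572)

Answer: (178.9428, 185.0572)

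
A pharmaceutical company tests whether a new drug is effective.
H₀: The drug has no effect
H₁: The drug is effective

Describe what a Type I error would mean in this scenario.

Answer: Concluding the drug is effective when it actually has no effect

Derivation:
Type I error: rejecting H₀ when it is actually true (false positive).
Type II error: failing to reject H₀ when H₁ is actually true (false negative).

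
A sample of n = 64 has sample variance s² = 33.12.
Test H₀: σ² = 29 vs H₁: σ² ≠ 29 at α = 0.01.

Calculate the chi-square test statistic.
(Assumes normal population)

Answer: χ² = 71.9503, fail to reject H₀

Derivation:
df = n - 1 = 63
χ² = (n-1)s²/σ₀² = 63×33.12/29 = 71.9503
Critical values: χ²_{0.995,63} = 37.838, χ²_{0.005,63} = 95.649
Rejection region: χ² < 37.838 or χ² > 95.649
Decision: fail to reject H₀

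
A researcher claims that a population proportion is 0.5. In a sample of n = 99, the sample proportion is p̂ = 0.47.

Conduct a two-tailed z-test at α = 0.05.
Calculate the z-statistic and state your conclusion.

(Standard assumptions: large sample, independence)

Answer: z = -0.5970, fail to reject H₀

Derivation:
H₀: p = 0.5, H₁: p ≠ 0.5
Standard error: SE = √(p₀(1-p₀)/n) = √(0.5×0.5/99) = 0.050252
z-statistic: z = (p̂ - p₀)/SE = (0.47 - 0.5)/0.050252 = -0.5970
Critical value: z_0.025 = ±1.960
p-value = 0.5505
Decision: fail to reject H₀ at α = 0.05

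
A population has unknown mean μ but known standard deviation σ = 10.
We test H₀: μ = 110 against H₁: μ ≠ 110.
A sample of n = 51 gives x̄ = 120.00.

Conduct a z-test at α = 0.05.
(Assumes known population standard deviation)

Answer: z = 7.1413, reject H₀

Derivation:
Standard error: SE = σ/√n = 10/√51 = 1.4003
z-statistic: z = (x̄ - μ₀)/SE = (120.00 - 110)/1.4003 = 7.1413
Critical value: ±1.960
p-value < 0.0001
Decision: reject H₀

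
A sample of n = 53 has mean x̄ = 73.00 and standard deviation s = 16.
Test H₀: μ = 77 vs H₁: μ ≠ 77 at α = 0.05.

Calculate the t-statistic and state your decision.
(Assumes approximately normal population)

df = n - 1 = 52
SE = s/√n = 16/√53 = 2.1978
t = (x̄ - μ₀)/SE = (73.00 - 77)/2.1978 = -1.8200
Critical value: t_{0.025,52} = ±2.007
p-value ≈ 0.0745
Decision: fail to reject H₀

Answer: t = -1.8200, fail to reject H₀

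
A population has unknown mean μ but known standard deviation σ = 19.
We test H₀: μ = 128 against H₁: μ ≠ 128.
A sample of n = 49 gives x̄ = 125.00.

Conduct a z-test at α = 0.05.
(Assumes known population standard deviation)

Standard error: SE = σ/√n = 19/√49 = 2.7143
z-statistic: z = (x̄ - μ₀)/SE = (125.00 - 128)/2.7143 = -1.1053
Critical value: ±1.960
p-value = 0.2690
Decision: fail to reject H₀

Answer: z = -1.1053, fail to reject H₀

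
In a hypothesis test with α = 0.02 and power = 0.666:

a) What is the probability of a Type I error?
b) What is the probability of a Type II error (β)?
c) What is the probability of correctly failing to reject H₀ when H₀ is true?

Answer: a) 0.02, b) 0.334, c) 0.98

Derivation:
a) Type I error probability = α = 0.02
b) Power = P(reject H₀ | H₁ true) = 1 - β = 0.666, so Type II error probability = β = 1 - Power = 0.334
c) P(fail to reject H₀ | H₀ true) = 1 - α = 0.98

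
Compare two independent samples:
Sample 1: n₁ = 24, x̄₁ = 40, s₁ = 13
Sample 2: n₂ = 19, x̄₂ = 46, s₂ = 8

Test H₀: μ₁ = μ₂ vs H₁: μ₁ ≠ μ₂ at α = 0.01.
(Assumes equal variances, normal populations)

Answer: t = -1.7625, fail to reject H₀

Derivation:
Pooled variance: s²_p = [23×13² + 18×8²]/(41) = 122.9024
s_p = 11.0861
SE = s_p×√(1/n₁ + 1/n₂) = 11.0861×√(1/24 + 1/19) = 3.4043
t = (x̄₁ - x̄₂)/SE = (40 - 46)/3.4043 = -1.7625
df = 41, t-critical = ±2.701
Decision: fail to reject H₀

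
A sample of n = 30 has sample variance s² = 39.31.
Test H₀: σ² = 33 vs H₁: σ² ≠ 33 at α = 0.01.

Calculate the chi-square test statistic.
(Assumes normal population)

df = n - 1 = 29
χ² = (n-1)s²/σ₀² = 29×39.31/33 = 34.5452
Critical values: χ²_{0.995,29} = 13.121, χ²_{0.005,29} = 52.336
Rejection region: χ² < 13.121 or χ² > 52.336
Decision: fail to reject H₀

Answer: χ² = 34.5452, fail to reject H₀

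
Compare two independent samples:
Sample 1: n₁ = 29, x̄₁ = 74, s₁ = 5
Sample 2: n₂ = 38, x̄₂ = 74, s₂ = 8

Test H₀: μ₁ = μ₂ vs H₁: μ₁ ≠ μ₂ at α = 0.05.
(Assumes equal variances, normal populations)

Answer: t = 0.0000, fail to reject H₀

Derivation:
Pooled variance: s²_p = [28×5² + 37×8²]/(65) = 47.2000
s_p = 6.8702
SE = s_p×√(1/n₁ + 1/n₂) = 6.8702×√(1/29 + 1/38) = 1.6940
t = (x̄₁ - x̄₂)/SE = (74 - 74)/1.6940 = 0.0000
df = 65, t-critical = ±1.997
Decision: fail to reject H₀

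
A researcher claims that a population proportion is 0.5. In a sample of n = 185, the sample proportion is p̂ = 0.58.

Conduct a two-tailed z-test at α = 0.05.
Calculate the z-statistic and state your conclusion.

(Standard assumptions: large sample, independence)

Answer: z = 2.1762, reject H₀

Derivation:
H₀: p = 0.5, H₁: p ≠ 0.5
Standard error: SE = √(p₀(1-p₀)/n) = √(0.5×0.5/185) = 0.036761
z-statistic: z = (p̂ - p₀)/SE = (0.58 - 0.5)/0.036761 = 2.1762
Critical value: z_0.025 = ±1.960
p-value = 0.0295
Decision: reject H₀ at α = 0.05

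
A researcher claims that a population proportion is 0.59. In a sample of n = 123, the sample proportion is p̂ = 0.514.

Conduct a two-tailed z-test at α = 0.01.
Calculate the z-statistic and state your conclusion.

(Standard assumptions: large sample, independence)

Answer: z = -1.7138, fail to reject H₀

Derivation:
H₀: p = 0.59, H₁: p ≠ 0.59
Standard error: SE = √(p₀(1-p₀)/n) = √(0.59×0.41/123) = 0.044347
z-statistic: z = (p̂ - p₀)/SE = (0.514 - 0.59)/0.044347 = -1.7138
Critical value: z_0.005 = ±2.576
p-value = 0.0866
Decision: fail to reject H₀ at α = 0.01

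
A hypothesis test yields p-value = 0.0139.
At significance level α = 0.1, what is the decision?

Compare p-value to α:
0.0139 < 0.1
Decision: reject H₀

Answer: reject H₀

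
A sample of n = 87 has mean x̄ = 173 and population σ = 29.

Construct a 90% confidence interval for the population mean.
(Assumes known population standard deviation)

Confidence level: 90%, α = 0.1
z_0.05 = 1.645
SE = σ/√n = 29/√87 = 3.1091
Margin of error = 1.645 × 3.1091 = 5.1145
CI: x̄ ± margin = 173 ± 5.1145
CI: (167.8855, 178.1145)

Answer: (167.8855, 178.1145)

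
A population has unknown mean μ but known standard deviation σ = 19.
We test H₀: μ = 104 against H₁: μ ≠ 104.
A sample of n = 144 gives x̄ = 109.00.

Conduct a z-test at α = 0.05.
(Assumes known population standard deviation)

Standard error: SE = σ/√n = 19/√144 = 1.5833
z-statistic: z = (x̄ - μ₀)/SE = (109.00 - 104)/1.5833 = 3.1580
Critical value: ±1.960
p-value = 0.0016
Decision: reject H₀

Answer: z = 3.1580, reject H₀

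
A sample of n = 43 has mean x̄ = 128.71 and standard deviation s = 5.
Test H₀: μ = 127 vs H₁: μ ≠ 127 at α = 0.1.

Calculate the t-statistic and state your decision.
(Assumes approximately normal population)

df = n - 1 = 42
SE = s/√n = 5/√43 = 0.7625
t = (x̄ - μ₀)/SE = (128.71 - 127)/0.7625 = 2.2426
Critical value: t_{0.05,42} = ±1.682
p-value ≈ 0.0303
Decision: reject H₀

Answer: t = 2.2426, reject H₀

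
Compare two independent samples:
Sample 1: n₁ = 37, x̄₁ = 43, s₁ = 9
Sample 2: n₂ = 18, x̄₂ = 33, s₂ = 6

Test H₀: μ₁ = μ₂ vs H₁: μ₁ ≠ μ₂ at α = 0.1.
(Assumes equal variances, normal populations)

Answer: t = 4.2651, reject H₀

Derivation:
Pooled variance: s²_p = [36×9² + 17×6²]/(53) = 66.5660
s_p = 8.1588
SE = s_p×√(1/n₁ + 1/n₂) = 8.1588×√(1/37 + 1/18) = 2.3446
t = (x̄₁ - x̄₂)/SE = (43 - 33)/2.3446 = 4.2651
df = 53, t-critical = ±1.674
Decision: reject H₀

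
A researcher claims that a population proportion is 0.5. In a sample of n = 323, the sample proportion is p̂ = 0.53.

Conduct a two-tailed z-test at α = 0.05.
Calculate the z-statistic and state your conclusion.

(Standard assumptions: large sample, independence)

H₀: p = 0.5, H₁: p ≠ 0.5
Standard error: SE = √(p₀(1-p₀)/n) = √(0.5×0.5/323) = 0.027821
z-statistic: z = (p̂ - p₀)/SE = (0.53 - 0.5)/0.027821 = 1.0783
Critical value: z_0.025 = ±1.960
p-value = 0.2809
Decision: fail to reject H₀ at α = 0.05

Answer: z = 1.0783, fail to reject H₀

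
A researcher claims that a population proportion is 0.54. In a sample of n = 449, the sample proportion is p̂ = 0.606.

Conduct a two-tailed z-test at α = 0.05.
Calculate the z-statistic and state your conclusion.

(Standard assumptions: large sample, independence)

H₀: p = 0.54, H₁: p ≠ 0.54
Standard error: SE = √(p₀(1-p₀)/n) = √(0.54×0.46/449) = 0.023521
z-statistic: z = (p̂ - p₀)/SE = (0.606 - 0.54)/0.023521 = 2.8060
Critical value: z_0.025 = ±1.960
p-value = 0.0050
Decision: reject H₀ at α = 0.05

Answer: z = 2.8060, reject H₀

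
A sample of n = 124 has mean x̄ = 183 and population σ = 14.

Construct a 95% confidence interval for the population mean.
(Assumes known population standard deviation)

Confidence level: 95%, α = 0.05
z_0.025 = 1.960
SE = σ/√n = 14/√124 = 1.2572
Margin of error = 1.960 × 1.2572 = 2.4641
CI: x̄ ± margin = 183 ± 2.4641
CI: (180.5359, 185.4641)

Answer: (180.5359, 185.4641)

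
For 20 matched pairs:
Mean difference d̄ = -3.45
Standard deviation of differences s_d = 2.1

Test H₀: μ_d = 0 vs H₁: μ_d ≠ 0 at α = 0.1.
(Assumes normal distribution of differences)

df = n - 1 = 19
SE = s_d/√n = 2.1/√20 = 0.4696
t = d̄/SE = -3.45/0.4696 = -7.3467
Critical value: t_{0.05,19} = ±1.729
p-value < 0.0001
Decision: reject H₀

Answer: t = -7.3467, reject H₀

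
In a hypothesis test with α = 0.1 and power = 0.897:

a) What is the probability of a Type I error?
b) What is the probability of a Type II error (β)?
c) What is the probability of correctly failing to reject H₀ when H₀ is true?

a) Type I error probability = α = 0.1
b) Power = P(reject H₀ | H₁ true) = 1 - β = 0.897, so Type II error probability = β = 1 - Power = 0.103
c) P(fail to reject H₀ | H₀ true) = 1 - α = 0.9

Answer: a) 0.1, b) 0.103, c) 0.9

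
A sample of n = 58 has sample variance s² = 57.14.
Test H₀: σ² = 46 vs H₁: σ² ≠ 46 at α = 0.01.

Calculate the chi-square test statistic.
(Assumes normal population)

df = n - 1 = 57
χ² = (n-1)s²/σ₀² = 57×57.14/46 = 70.8039
Critical values: χ²_{0.995,57} = 33.248, χ²_{0.005,57} = 88.236
Rejection region: χ² < 33.248 or χ² > 88.236
Decision: fail to reject H₀

Answer: χ² = 70.8039, fail to reject H₀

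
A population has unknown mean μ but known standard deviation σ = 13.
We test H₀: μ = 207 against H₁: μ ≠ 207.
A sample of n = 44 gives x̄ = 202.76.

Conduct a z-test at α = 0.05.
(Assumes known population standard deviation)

Standard error: SE = σ/√n = 13/√44 = 1.9598
z-statistic: z = (x̄ - μ₀)/SE = (202.76 - 207)/1.9598 = -2.1635
Critical value: ±1.960
p-value = 0.0305
Decision: reject H₀

Answer: z = -2.1635, reject H₀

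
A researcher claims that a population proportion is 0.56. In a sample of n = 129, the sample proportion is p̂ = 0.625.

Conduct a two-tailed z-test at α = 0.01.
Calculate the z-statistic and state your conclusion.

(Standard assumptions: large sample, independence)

Answer: z = 1.4873, fail to reject H₀

Derivation:
H₀: p = 0.56, H₁: p ≠ 0.56
Standard error: SE = √(p₀(1-p₀)/n) = √(0.56×0.44/129) = 0.043704
z-statistic: z = (p̂ - p₀)/SE = (0.625 - 0.56)/0.043704 = 1.4873
Critical value: z_0.005 = ±2.576
p-value = 0.1369
Decision: fail to reject H₀ at α = 0.01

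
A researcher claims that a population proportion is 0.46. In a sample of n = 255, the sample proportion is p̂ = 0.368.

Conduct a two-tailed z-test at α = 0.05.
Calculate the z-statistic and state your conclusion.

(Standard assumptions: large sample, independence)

Answer: z = -2.9477, reject H₀

Derivation:
H₀: p = 0.46, H₁: p ≠ 0.46
Standard error: SE = √(p₀(1-p₀)/n) = √(0.46×0.54/255) = 0.031211
z-statistic: z = (p̂ - p₀)/SE = (0.368 - 0.46)/0.031211 = -2.9477
Critical value: z_0.025 = ±1.960
p-value = 0.0032
Decision: reject H₀ at α = 0.05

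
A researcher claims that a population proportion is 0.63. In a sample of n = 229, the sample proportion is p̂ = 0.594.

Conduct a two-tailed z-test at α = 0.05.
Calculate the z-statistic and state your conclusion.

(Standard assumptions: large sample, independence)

H₀: p = 0.63, H₁: p ≠ 0.63
Standard error: SE = √(p₀(1-p₀)/n) = √(0.63×0.37/229) = 0.031905
z-statistic: z = (p̂ - p₀)/SE = (0.594 - 0.63)/0.031905 = -1.1283
Critical value: z_0.025 = ±1.960
p-value = 0.2592
Decision: fail to reject H₀ at α = 0.05

Answer: z = -1.1283, fail to reject H₀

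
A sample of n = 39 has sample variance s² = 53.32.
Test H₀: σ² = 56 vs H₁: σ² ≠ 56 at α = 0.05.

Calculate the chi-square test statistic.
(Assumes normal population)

df = n - 1 = 38
χ² = (n-1)s²/σ₀² = 38×53.32/56 = 36.1814
Critical values: χ²_{0.975,38} = 22.878, χ²_{0.025,38} = 56.896
Rejection region: χ² < 22.878 or χ² > 56.896
Decision: fail to reject H₀

Answer: χ² = 36.1814, fail to reject H₀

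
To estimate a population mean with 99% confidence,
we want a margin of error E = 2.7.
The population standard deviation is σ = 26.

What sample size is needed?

Answer: n = 616

Derivation:
z_0.005 = 2.576
n = (z×σ/E)² = (2.576×26/2.7)²
n = 615.3340
Round up: n = 616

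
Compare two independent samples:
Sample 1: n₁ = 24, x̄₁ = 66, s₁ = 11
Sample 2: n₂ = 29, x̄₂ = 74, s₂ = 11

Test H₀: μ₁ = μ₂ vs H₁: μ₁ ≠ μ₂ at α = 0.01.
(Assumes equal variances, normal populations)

Pooled variance: s²_p = [23×11² + 28×11²]/(51) = 121.0000
s_p = 11.0000
SE = s_p×√(1/n₁ + 1/n₂) = 11.0000×√(1/24 + 1/29) = 3.0355
t = (x̄₁ - x̄₂)/SE = (66 - 74)/3.0355 = -2.6355
df = 51, t-critical = ±2.676
Decision: fail to reject H₀

Answer: t = -2.6355, fail to reject H₀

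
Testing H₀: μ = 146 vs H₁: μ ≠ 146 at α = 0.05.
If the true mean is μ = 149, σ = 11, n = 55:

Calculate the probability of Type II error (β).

Answer: β ≈ 0.4750

Derivation:
SE = σ/√n = 11/√55 = 1.4832
Critical values: μ₀ ± z_0.025×SE = 146 ± 1.960×1.4832
Acceptance region: (143.0929, 148.9071)
Under H₁ (μ = 149): z_high = (148.9071 - 149)/1.4832 = -0.0626, z_low = (143.0929 - 149)/1.4832 = -3.9827
β = P(not reject | H₁) = Φ(-0.0626) - Φ(-3.9827) ≈ 0.4750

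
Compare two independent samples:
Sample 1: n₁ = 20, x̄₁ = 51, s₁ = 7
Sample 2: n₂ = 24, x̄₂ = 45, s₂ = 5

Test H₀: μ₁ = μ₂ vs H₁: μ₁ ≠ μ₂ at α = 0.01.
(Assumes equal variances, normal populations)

Pooled variance: s²_p = [19×7² + 23×5²]/(42) = 35.8571
s_p = 5.9881
SE = s_p×√(1/n₁ + 1/n₂) = 5.9881×√(1/20 + 1/24) = 1.8130
t = (x̄₁ - x̄₂)/SE = (51 - 45)/1.8130 = 3.3094
df = 42, t-critical = ±2.698
Decision: reject H₀

Answer: t = 3.3094, reject H₀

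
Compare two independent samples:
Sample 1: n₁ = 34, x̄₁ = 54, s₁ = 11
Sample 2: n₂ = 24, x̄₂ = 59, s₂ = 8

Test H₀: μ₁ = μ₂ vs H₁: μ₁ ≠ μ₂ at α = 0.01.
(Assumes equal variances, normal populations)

Answer: t = -1.8985, fail to reject H₀

Derivation:
Pooled variance: s²_p = [33×11² + 23×8²]/(56) = 97.5893
s_p = 9.8787
SE = s_p×√(1/n₁ + 1/n₂) = 9.8787×√(1/34 + 1/24) = 2.6337
t = (x̄₁ - x̄₂)/SE = (54 - 59)/2.6337 = -1.8985
df = 56, t-critical = ±2.667
Decision: fail to reject H₀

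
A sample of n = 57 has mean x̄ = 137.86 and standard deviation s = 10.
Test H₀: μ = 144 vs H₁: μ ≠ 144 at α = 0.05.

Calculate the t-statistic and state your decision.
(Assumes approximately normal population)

Answer: t = -4.6357, reject H₀

Derivation:
df = n - 1 = 56
SE = s/√n = 10/√57 = 1.3245
t = (x̄ - μ₀)/SE = (137.86 - 144)/1.3245 = -4.6357
Critical value: t_{0.025,56} = ±2.003
p-value < 0.0001
Decision: reject H₀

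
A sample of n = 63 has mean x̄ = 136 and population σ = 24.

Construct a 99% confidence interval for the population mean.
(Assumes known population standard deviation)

Answer: (128.2109, 143.7891)

Derivation:
Confidence level: 99%, α = 0.01
z_0.005 = 2.576
SE = σ/√n = 24/√63 = 3.0237
Margin of error = 2.576 × 3.0237 = 7.7891
CI: x̄ ± margin = 136 ± 7.7891
CI: (128.2109, 143.7891)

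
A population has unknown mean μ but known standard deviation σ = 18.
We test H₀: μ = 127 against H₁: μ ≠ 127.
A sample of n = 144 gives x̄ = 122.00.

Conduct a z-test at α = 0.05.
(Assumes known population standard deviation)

Standard error: SE = σ/√n = 18/√144 = 1.5000
z-statistic: z = (x̄ - μ₀)/SE = (122.00 - 127)/1.5000 = -3.3333
Critical value: ±1.960
p-value = 0.0009
Decision: reject H₀

Answer: z = -3.3333, reject H₀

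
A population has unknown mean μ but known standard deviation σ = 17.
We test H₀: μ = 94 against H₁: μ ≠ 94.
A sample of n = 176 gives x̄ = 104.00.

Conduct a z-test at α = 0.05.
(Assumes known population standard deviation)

Standard error: SE = σ/√n = 17/√176 = 1.2814
z-statistic: z = (x̄ - μ₀)/SE = (104.00 - 94)/1.2814 = 7.8040
Critical value: ±1.960
p-value < 0.0001
Decision: reject H₀

Answer: z = 7.8040, reject H₀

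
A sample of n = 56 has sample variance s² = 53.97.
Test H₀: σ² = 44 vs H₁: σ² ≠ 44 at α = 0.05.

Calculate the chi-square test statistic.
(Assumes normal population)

Answer: χ² = 67.4625, fail to reject H₀

Derivation:
df = n - 1 = 55
χ² = (n-1)s²/σ₀² = 55×53.97/44 = 67.4625
Critical values: χ²_{0.975,55} = 36.398, χ²_{0.025,55} = 77.380
Rejection region: χ² < 36.398 or χ² > 77.380
Decision: fail to reject H₀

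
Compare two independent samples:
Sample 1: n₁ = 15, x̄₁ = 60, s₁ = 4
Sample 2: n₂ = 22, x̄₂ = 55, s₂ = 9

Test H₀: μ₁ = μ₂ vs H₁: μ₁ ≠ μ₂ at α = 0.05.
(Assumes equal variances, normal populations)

Answer: t = 2.0134, fail to reject H₀

Derivation:
Pooled variance: s²_p = [14×4² + 21×9²]/(35) = 55.0000
s_p = 7.4162
SE = s_p×√(1/n₁ + 1/n₂) = 7.4162×√(1/15 + 1/22) = 2.4833
t = (x̄₁ - x̄₂)/SE = (60 - 55)/2.4833 = 2.0134
df = 35, t-critical = ±2.030
Decision: fail to reject H₀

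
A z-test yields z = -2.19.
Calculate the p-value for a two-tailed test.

For z = -2.19:
p = 2×P(Z > |-2.19|) = 2×(1 - Φ(2.19)) = 0.0285

Answer: p-value ≈ 0.0285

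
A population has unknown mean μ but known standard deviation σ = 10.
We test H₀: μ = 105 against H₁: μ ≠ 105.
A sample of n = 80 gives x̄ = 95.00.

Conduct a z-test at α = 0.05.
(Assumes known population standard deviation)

Answer: z = -8.9445, reject H₀

Derivation:
Standard error: SE = σ/√n = 10/√80 = 1.1180
z-statistic: z = (x̄ - μ₀)/SE = (95.00 - 105)/1.1180 = -8.9445
Critical value: ±1.960
p-value < 0.0001
Decision: reject H₀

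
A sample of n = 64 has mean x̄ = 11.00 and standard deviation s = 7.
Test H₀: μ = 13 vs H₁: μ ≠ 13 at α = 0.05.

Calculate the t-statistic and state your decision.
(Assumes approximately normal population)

Answer: t = -2.2857, reject H₀

Derivation:
df = n - 1 = 63
SE = s/√n = 7/√64 = 0.8750
t = (x̄ - μ₀)/SE = (11.00 - 13)/0.8750 = -2.2857
Critical value: t_{0.025,63} = ±1.998
p-value ≈ 0.0256
Decision: reject H₀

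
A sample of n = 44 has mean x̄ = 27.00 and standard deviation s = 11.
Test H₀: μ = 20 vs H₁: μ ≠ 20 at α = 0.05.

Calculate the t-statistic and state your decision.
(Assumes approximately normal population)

Answer: t = 4.2212, reject H₀

Derivation:
df = n - 1 = 43
SE = s/√n = 11/√44 = 1.6583
t = (x̄ - μ₀)/SE = (27.00 - 20)/1.6583 = 4.2212
Critical value: t_{0.025,43} = ±2.017
p-value ≈ 0.0001
Decision: reject H₀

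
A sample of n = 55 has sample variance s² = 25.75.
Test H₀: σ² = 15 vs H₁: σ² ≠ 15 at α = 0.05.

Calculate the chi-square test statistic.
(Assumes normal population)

Answer: χ² = 92.7000, reject H₀

Derivation:
df = n - 1 = 54
χ² = (n-1)s²/σ₀² = 54×25.75/15 = 92.7000
Critical values: χ²_{0.975,54} = 35.586, χ²_{0.025,54} = 76.192
Rejection region: χ² < 35.586 or χ² > 76.192
Decision: reject H₀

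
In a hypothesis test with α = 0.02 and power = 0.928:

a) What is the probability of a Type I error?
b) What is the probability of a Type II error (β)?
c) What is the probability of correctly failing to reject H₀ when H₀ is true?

a) Type I error probability = α = 0.02
b) Power = P(reject H₀ | H₁ true) = 1 - β = 0.928, so Type II error probability = β = 1 - Power = 0.072
c) P(fail to reject H₀ | H₀ true) = 1 - α = 0.98

Answer: a) 0.02, b) 0.072, c) 0.98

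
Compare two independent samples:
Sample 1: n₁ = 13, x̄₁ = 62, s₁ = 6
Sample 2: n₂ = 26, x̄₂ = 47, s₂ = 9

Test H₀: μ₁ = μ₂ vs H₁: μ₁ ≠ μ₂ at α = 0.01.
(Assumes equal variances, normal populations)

Answer: t = 5.4189, reject H₀

Derivation:
Pooled variance: s²_p = [12×6² + 25×9²]/(37) = 66.4054
s_p = 8.1490
SE = s_p×√(1/n₁ + 1/n₂) = 8.1490×√(1/13 + 1/26) = 2.7681
t = (x̄₁ - x̄₂)/SE = (62 - 47)/2.7681 = 5.4189
df = 37, t-critical = ±2.715
Decision: reject H₀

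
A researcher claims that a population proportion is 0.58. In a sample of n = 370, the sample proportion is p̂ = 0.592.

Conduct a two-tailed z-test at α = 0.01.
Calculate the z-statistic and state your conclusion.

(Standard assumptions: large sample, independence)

H₀: p = 0.58, H₁: p ≠ 0.58
Standard error: SE = √(p₀(1-p₀)/n) = √(0.58×0.42/370) = 0.025659
z-statistic: z = (p̂ - p₀)/SE = (0.592 - 0.58)/0.025659 = 0.4677
Critical value: z_0.005 = ±2.576
p-value = 0.6400
Decision: fail to reject H₀ at α = 0.01

Answer: z = 0.4677, fail to reject H₀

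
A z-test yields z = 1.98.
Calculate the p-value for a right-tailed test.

For z = 1.98:
p = P(Z > 1.98) = 1 - Φ(1.98) = 0.0239

Answer: p-value ≈ 0.0239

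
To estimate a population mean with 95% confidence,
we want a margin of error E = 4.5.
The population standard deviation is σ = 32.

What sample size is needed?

Answer: n = 195

Derivation:
z_0.025 = 1.960
n = (z×σ/E)² = (1.960×32/4.5)²
n = 194.2616
Round up: n = 195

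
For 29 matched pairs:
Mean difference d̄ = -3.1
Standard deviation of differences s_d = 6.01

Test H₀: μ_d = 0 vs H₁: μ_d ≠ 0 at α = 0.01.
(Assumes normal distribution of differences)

Answer: t = -2.7778, reject H₀

Derivation:
df = n - 1 = 28
SE = s_d/√n = 6.01/√29 = 1.1160
t = d̄/SE = -3.1/1.1160 = -2.7778
Critical value: t_{0.005,28} = ±2.763
p-value ≈ 0.0097
Decision: reject H₀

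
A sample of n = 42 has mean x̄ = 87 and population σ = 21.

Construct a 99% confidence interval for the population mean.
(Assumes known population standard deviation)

Confidence level: 99%, α = 0.01
z_0.005 = 2.576
SE = σ/√n = 21/√42 = 3.2404
Margin of error = 2.576 × 3.2404 = 8.3473
CI: x̄ ± margin = 87 ± 8.3473
CI: (78.6527, 95.3473)

Answer: (78.6527, 95.3473)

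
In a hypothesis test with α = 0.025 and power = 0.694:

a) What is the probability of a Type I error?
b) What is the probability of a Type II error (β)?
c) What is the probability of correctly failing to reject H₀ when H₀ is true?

Answer: a) 0.025, b) 0.306, c) 0.975

Derivation:
a) Type I error probability = α = 0.025
b) Power = P(reject H₀ | H₁ true) = 1 - β = 0.694, so Type II error probability = β = 1 - Power = 0.306
c) P(fail to reject H₀ | H₀ true) = 1 - α = 0.975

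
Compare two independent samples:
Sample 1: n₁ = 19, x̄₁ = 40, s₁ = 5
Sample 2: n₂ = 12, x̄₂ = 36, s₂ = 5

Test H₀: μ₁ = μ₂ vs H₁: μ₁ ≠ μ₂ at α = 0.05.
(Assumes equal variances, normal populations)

Pooled variance: s²_p = [18×5² + 11×5²]/(29) = 25.0000
s_p = 5.0000
SE = s_p×√(1/n₁ + 1/n₂) = 5.0000×√(1/19 + 1/12) = 1.8437
t = (x̄₁ - x̄₂)/SE = (40 - 36)/1.8437 = 2.1696
df = 29, t-critical = ±2.045
Decision: reject H₀

Answer: t = 2.1696, reject H₀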